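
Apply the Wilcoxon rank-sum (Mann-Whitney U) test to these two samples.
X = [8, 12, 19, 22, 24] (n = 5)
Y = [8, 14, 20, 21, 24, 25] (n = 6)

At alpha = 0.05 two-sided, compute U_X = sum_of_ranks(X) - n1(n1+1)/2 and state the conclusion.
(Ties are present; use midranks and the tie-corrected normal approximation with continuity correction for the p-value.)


Step 1: Combine and sort all 11 observations; assign midranks.
sorted (value, group): (8,X), (8,Y), (12,X), (14,Y), (19,X), (20,Y), (21,Y), (22,X), (24,X), (24,Y), (25,Y)
ranks: 8->1.5, 8->1.5, 12->3, 14->4, 19->5, 20->6, 21->7, 22->8, 24->9.5, 24->9.5, 25->11
Step 2: Rank sum for X: R1 = 1.5 + 3 + 5 + 8 + 9.5 = 27.
Step 3: U_X = R1 - n1(n1+1)/2 = 27 - 5*6/2 = 27 - 15 = 12.
       U_Y = n1*n2 - U_X = 30 - 12 = 18.
Step 4: Ties are present, so use the tie-corrected normal approximation (with continuity correction) for the p-value.
Step 5: p-value = 0.646576; compare to alpha = 0.05. fail to reject H0.

U_X = 12, p = 0.646576, fail to reject H0 at alpha = 0.05.


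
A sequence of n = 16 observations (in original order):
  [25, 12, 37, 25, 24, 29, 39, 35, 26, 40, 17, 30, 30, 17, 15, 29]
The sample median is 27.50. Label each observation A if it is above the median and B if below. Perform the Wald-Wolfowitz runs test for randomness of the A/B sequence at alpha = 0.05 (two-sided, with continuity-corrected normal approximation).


Step 1: Compute median = 27.50; label A = above, B = below.
Labels in order: BBABBAAABABAABBA  (n_A = 8, n_B = 8)
Step 2: Count runs R = 10.
Step 3: Under H0 (random ordering), E[R] = 2*n_A*n_B/(n_A+n_B) + 1 = 2*8*8/16 + 1 = 9.0000.
        Var[R] = 2*n_A*n_B*(2*n_A*n_B - n_A - n_B) / ((n_A+n_B)^2 * (n_A+n_B-1)) = 14336/3840 = 3.7333.
        SD[R] = 1.9322.
Step 4: Continuity-corrected z = (R - 0.5 - E[R]) / SD[R] = (10 - 0.5 - 9.0000) / 1.9322 = 0.2588.
Step 5: Two-sided p-value via normal approximation = 2*(1 - Phi(|z|)) = 0.795809.
Step 6: alpha = 0.05. fail to reject H0.

R = 10, z = 0.2588, p = 0.795809, fail to reject H0.


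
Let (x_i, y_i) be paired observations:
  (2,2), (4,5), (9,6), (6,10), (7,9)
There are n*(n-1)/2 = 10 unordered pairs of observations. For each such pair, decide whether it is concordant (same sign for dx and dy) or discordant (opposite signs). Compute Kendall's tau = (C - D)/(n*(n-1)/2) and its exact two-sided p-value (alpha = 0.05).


Step 1: Enumerate the 10 unordered pairs (i,j) with i<j and classify each by sign(x_j-x_i) * sign(y_j-y_i).
  (1,2):dx=+2,dy=+3->C; (1,3):dx=+7,dy=+4->C; (1,4):dx=+4,dy=+8->C; (1,5):dx=+5,dy=+7->C
  (2,3):dx=+5,dy=+1->C; (2,4):dx=+2,dy=+5->C; (2,5):dx=+3,dy=+4->C; (3,4):dx=-3,dy=+4->D
  (3,5):dx=-2,dy=+3->D; (4,5):dx=+1,dy=-1->D
Step 2: C = 7, D = 3, total pairs = 10.
Step 3: tau = (C - D)/(n(n-1)/2) = (7 - 3)/10 = 0.400000.
Step 4: Exact two-sided p-value (enumerate n! = 120 permutations of y under H0): p = 0.483333.
Step 5: alpha = 0.05. fail to reject H0.

tau_b = 0.4000 (C=7, D=3), p = 0.483333, fail to reject H0.


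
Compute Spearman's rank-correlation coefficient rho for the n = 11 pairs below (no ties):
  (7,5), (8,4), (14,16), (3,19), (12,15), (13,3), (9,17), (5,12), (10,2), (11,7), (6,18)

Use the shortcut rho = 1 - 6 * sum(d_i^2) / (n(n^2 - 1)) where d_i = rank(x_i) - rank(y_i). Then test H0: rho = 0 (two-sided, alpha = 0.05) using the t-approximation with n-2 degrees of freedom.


Step 1: Rank x and y separately (midranks; no ties here).
rank(x): 7->4, 8->5, 14->11, 3->1, 12->9, 13->10, 9->6, 5->2, 10->7, 11->8, 6->3
rank(y): 5->4, 4->3, 16->8, 19->11, 15->7, 3->2, 17->9, 12->6, 2->1, 7->5, 18->10
Step 2: d_i = R_x(i) - R_y(i); compute d_i^2.
  (4-4)^2=0, (5-3)^2=4, (11-8)^2=9, (1-11)^2=100, (9-7)^2=4, (10-2)^2=64, (6-9)^2=9, (2-6)^2=16, (7-1)^2=36, (8-5)^2=9, (3-10)^2=49
sum(d^2) = 300.
Step 3: rho = 1 - 6*300 / (11*(11^2 - 1)) = 1 - 1800/1320 = -0.363636.
Step 4: Under H0, t = rho * sqrt((n-2)/(1-rho^2)) = -1.1711 ~ t(9).
Step 5: Two-sided p-value from the t-distribution with 9 df = 0.271638.
Step 6: alpha = 0.05. fail to reject H0.

rho = -0.3636, p = 0.271638, fail to reject H0 at alpha = 0.05.


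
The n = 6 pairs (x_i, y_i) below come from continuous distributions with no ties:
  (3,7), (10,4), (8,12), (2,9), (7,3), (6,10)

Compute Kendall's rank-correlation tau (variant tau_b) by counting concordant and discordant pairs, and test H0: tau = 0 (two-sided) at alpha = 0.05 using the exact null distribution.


Step 1: Enumerate the 15 unordered pairs (i,j) with i<j and classify each by sign(x_j-x_i) * sign(y_j-y_i).
  (1,2):dx=+7,dy=-3->D; (1,3):dx=+5,dy=+5->C; (1,4):dx=-1,dy=+2->D; (1,5):dx=+4,dy=-4->D
  (1,6):dx=+3,dy=+3->C; (2,3):dx=-2,dy=+8->D; (2,4):dx=-8,dy=+5->D; (2,5):dx=-3,dy=-1->C
  (2,6):dx=-4,dy=+6->D; (3,4):dx=-6,dy=-3->C; (3,5):dx=-1,dy=-9->C; (3,6):dx=-2,dy=-2->C
  (4,5):dx=+5,dy=-6->D; (4,6):dx=+4,dy=+1->C; (5,6):dx=-1,dy=+7->D
Step 2: C = 7, D = 8, total pairs = 15.
Step 3: tau = (C - D)/(n(n-1)/2) = (7 - 8)/15 = -0.066667.
Step 4: Exact two-sided p-value (enumerate n! = 720 permutations of y under H0): p = 1.000000.
Step 5: alpha = 0.05. fail to reject H0.

tau_b = -0.0667 (C=7, D=8), p = 1.000000, fail to reject H0.


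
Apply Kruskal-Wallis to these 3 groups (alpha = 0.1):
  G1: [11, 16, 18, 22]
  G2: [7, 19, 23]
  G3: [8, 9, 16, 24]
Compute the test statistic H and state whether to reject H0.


Step 1: Combine all N = 11 observations and assign midranks.
sorted (value, group, rank): (7,G2,1), (8,G3,2), (9,G3,3), (11,G1,4), (16,G1,5.5), (16,G3,5.5), (18,G1,7), (19,G2,8), (22,G1,9), (23,G2,10), (24,G3,11)
Step 2: Sum ranks within each group.
R_1 = 25.5 (n_1 = 4)
R_2 = 19 (n_2 = 3)
R_3 = 21.5 (n_3 = 4)
Step 3: H = 12/(N(N+1)) * sum(R_i^2/n_i) - 3(N+1)
     = 12/(11*12) * (25.5^2/4 + 19^2/3 + 21.5^2/4) - 3*12
     = 0.090909 * 398.458 - 36
     = 0.223485.
Step 4: Ties present; correction factor C = 1 - 6/(11^3 - 11) = 0.995455. Corrected H = 0.223485 / 0.995455 = 0.224505.
Step 5: Under H0, H ~ chi^2(2); p-value = 0.893818.
Step 6: alpha = 0.1. fail to reject H0.

H = 0.2245, df = 2, p = 0.893818, fail to reject H0.


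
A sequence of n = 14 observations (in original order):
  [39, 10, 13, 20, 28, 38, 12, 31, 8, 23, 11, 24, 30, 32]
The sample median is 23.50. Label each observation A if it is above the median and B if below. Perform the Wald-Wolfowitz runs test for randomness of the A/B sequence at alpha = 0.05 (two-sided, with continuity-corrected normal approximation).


Step 1: Compute median = 23.50; label A = above, B = below.
Labels in order: ABBBAABABBBAAA  (n_A = 7, n_B = 7)
Step 2: Count runs R = 7.
Step 3: Under H0 (random ordering), E[R] = 2*n_A*n_B/(n_A+n_B) + 1 = 2*7*7/14 + 1 = 8.0000.
        Var[R] = 2*n_A*n_B*(2*n_A*n_B - n_A - n_B) / ((n_A+n_B)^2 * (n_A+n_B-1)) = 8232/2548 = 3.2308.
        SD[R] = 1.7974.
Step 4: Continuity-corrected z = (R + 0.5 - E[R]) / SD[R] = (7 + 0.5 - 8.0000) / 1.7974 = -0.2782.
Step 5: Two-sided p-value via normal approximation = 2*(1 - Phi(|z|)) = 0.780879.
Step 6: alpha = 0.05. fail to reject H0.

R = 7, z = -0.2782, p = 0.780879, fail to reject H0.


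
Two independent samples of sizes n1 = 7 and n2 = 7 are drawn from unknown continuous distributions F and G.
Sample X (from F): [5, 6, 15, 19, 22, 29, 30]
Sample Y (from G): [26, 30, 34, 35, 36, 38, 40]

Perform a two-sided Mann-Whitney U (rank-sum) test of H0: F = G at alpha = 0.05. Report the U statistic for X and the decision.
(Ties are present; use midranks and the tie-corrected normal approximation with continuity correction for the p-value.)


Step 1: Combine and sort all 14 observations; assign midranks.
sorted (value, group): (5,X), (6,X), (15,X), (19,X), (22,X), (26,Y), (29,X), (30,X), (30,Y), (34,Y), (35,Y), (36,Y), (38,Y), (40,Y)
ranks: 5->1, 6->2, 15->3, 19->4, 22->5, 26->6, 29->7, 30->8.5, 30->8.5, 34->10, 35->11, 36->12, 38->13, 40->14
Step 2: Rank sum for X: R1 = 1 + 2 + 3 + 4 + 5 + 7 + 8.5 = 30.5.
Step 3: U_X = R1 - n1(n1+1)/2 = 30.5 - 7*8/2 = 30.5 - 28 = 2.5.
       U_Y = n1*n2 - U_X = 49 - 2.5 = 46.5.
Step 4: Ties are present, so use the tie-corrected normal approximation (with continuity correction) for the p-value.
Step 5: p-value = 0.005956; compare to alpha = 0.05. reject H0.

U_X = 2.5, p = 0.005956, reject H0 at alpha = 0.05.


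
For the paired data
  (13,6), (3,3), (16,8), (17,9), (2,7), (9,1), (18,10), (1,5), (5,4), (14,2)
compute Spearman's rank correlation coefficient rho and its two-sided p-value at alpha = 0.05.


Step 1: Rank x and y separately (midranks; no ties here).
rank(x): 13->6, 3->3, 16->8, 17->9, 2->2, 9->5, 18->10, 1->1, 5->4, 14->7
rank(y): 6->6, 3->3, 8->8, 9->9, 7->7, 1->1, 10->10, 5->5, 4->4, 2->2
Step 2: d_i = R_x(i) - R_y(i); compute d_i^2.
  (6-6)^2=0, (3-3)^2=0, (8-8)^2=0, (9-9)^2=0, (2-7)^2=25, (5-1)^2=16, (10-10)^2=0, (1-5)^2=16, (4-4)^2=0, (7-2)^2=25
sum(d^2) = 82.
Step 3: rho = 1 - 6*82 / (10*(10^2 - 1)) = 1 - 492/990 = 0.503030.
Step 4: Under H0, t = rho * sqrt((n-2)/(1-rho^2)) = 1.6462 ~ t(8).
Step 5: Two-sided p-value from the t-distribution with 8 df = 0.138334.
Step 6: alpha = 0.05. fail to reject H0.

rho = 0.5030, p = 0.138334, fail to reject H0 at alpha = 0.05.


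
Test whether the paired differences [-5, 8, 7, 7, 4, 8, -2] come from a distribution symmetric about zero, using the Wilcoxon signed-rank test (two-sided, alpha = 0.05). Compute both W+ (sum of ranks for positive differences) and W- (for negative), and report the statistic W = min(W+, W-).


Step 1: Drop any zero differences (none here) and take |d_i|.
|d| = [5, 8, 7, 7, 4, 8, 2]
Step 2: Midrank |d_i| (ties get averaged ranks).
ranks: |5|->3, |8|->6.5, |7|->4.5, |7|->4.5, |4|->2, |8|->6.5, |2|->1
Step 3: Attach original signs; sum ranks with positive sign and with negative sign.
W+ = 6.5 + 4.5 + 4.5 + 2 + 6.5 = 24
W- = 3 + 1 = 4
(Check: W+ + W- = 28 should equal n(n+1)/2 = 28.)
Step 4: Test statistic W = min(W+, W-) = 4.
Step 5: Ties in |d|, so use the tie-corrected normal approximation.
        E[W] = n(n+1)/4 = 7*8/4 = 14.
        Tie groups: |d|=7 (t=2), |d|=8 (t=2); sum(t^3 - t) = 12.
        Var[W] = n(n+1)(2n+1)/24 - sum(t^3-t)/48 = 840/24 - 12/48 = 34.75.
        z = (W - E[W]) / sqrt(Var[W]) = (4 - 14) / 5.8949 = -1.6964.
        Two-sided p = 2*Phi(z) = 0.089814.
Step 6: alpha = 0.05. fail to reject H0.

W+ = 24, W- = 4, W = min = 4, p = 0.089814, fail to reject H0.


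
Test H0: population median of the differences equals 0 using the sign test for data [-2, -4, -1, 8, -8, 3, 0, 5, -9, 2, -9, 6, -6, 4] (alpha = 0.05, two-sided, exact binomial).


Step 1: Discard zero differences. Original n = 14; n_eff = number of nonzero differences = 13.
Nonzero differences (with sign): -2, -4, -1, +8, -8, +3, +5, -9, +2, -9, +6, -6, +4
Step 2: Count signs: positive = 6, negative = 7.
Step 3: Under H0: P(positive) = 0.5, so the number of positives S ~ Bin(13, 0.5).
Step 4: Two-sided exact p-value = sum of Bin(13,0.5) probabilities at or below the observed probability = 1.000000.
Step 5: alpha = 0.05. fail to reject H0.

n_eff = 13, pos = 6, neg = 7, p = 1.000000, fail to reject H0.


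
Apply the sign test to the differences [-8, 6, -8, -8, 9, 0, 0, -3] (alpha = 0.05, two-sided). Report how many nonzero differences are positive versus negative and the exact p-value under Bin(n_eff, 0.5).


Step 1: Discard zero differences. Original n = 8; n_eff = number of nonzero differences = 6.
Nonzero differences (with sign): -8, +6, -8, -8, +9, -3
Step 2: Count signs: positive = 2, negative = 4.
Step 3: Under H0: P(positive) = 0.5, so the number of positives S ~ Bin(6, 0.5).
Step 4: Two-sided exact p-value = sum of Bin(6,0.5) probabilities at or below the observed probability = 0.687500.
Step 5: alpha = 0.05. fail to reject H0.

n_eff = 6, pos = 2, neg = 4, p = 0.687500, fail to reject H0.


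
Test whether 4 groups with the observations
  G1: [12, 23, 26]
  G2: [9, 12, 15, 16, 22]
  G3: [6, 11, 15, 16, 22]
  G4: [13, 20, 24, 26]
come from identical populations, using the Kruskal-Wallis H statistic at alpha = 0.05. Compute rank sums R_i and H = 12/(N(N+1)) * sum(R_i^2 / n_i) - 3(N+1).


Step 1: Combine all N = 17 observations and assign midranks.
sorted (value, group, rank): (6,G3,1), (9,G2,2), (11,G3,3), (12,G1,4.5), (12,G2,4.5), (13,G4,6), (15,G2,7.5), (15,G3,7.5), (16,G2,9.5), (16,G3,9.5), (20,G4,11), (22,G2,12.5), (22,G3,12.5), (23,G1,14), (24,G4,15), (26,G1,16.5), (26,G4,16.5)
Step 2: Sum ranks within each group.
R_1 = 35 (n_1 = 3)
R_2 = 36 (n_2 = 5)
R_3 = 33.5 (n_3 = 5)
R_4 = 48.5 (n_4 = 4)
Step 3: H = 12/(N(N+1)) * sum(R_i^2/n_i) - 3(N+1)
     = 12/(17*18) * (35^2/3 + 36^2/5 + 33.5^2/5 + 48.5^2/4) - 3*18
     = 0.039216 * 1480.05 - 54
     = 4.041013.
Step 4: Ties present; correction factor C = 1 - 30/(17^3 - 17) = 0.993873. Corrected H = 4.041013 / 0.993873 = 4.065927.
Step 5: Under H0, H ~ chi^2(3); p-value = 0.254433.
Step 6: alpha = 0.05. fail to reject H0.

H = 4.0659, df = 3, p = 0.254433, fail to reject H0.


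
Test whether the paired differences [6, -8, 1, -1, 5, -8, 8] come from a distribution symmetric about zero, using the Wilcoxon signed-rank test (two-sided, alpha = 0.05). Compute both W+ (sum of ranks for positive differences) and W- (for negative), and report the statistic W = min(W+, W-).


Step 1: Drop any zero differences (none here) and take |d_i|.
|d| = [6, 8, 1, 1, 5, 8, 8]
Step 2: Midrank |d_i| (ties get averaged ranks).
ranks: |6|->4, |8|->6, |1|->1.5, |1|->1.5, |5|->3, |8|->6, |8|->6
Step 3: Attach original signs; sum ranks with positive sign and with negative sign.
W+ = 4 + 1.5 + 3 + 6 = 14.5
W- = 6 + 1.5 + 6 = 13.5
(Check: W+ + W- = 28 should equal n(n+1)/2 = 28.)
Step 4: Test statistic W = min(W+, W-) = 13.5.
Step 5: Ties in |d|, so use the tie-corrected normal approximation.
        E[W] = n(n+1)/4 = 7*8/4 = 14.
        Tie groups: |d|=1 (t=2), |d|=8 (t=3); sum(t^3 - t) = 30.
        Var[W] = n(n+1)(2n+1)/24 - sum(t^3-t)/48 = 840/24 - 30/48 = 34.375.
        z = (W - E[W]) / sqrt(Var[W]) = (13.5 - 14) / 5.8630 = -0.0853.
        Two-sided p = 2*Phi(z) = 0.932039.
Step 6: alpha = 0.05. fail to reject H0.

W+ = 14.5, W- = 13.5, W = min = 13.5, p = 0.932039, fail to reject H0.


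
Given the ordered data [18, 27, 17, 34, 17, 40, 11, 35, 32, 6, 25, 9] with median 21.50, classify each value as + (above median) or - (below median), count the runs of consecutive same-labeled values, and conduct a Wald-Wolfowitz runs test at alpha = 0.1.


Step 1: Compute median = 21.50; label A = above, B = below.
Labels in order: BABABABAABAB  (n_A = 6, n_B = 6)
Step 2: Count runs R = 11.
Step 3: Under H0 (random ordering), E[R] = 2*n_A*n_B/(n_A+n_B) + 1 = 2*6*6/12 + 1 = 7.0000.
        Var[R] = 2*n_A*n_B*(2*n_A*n_B - n_A - n_B) / ((n_A+n_B)^2 * (n_A+n_B-1)) = 4320/1584 = 2.7273.
        SD[R] = 1.6514.
Step 4: Continuity-corrected z = (R - 0.5 - E[R]) / SD[R] = (11 - 0.5 - 7.0000) / 1.6514 = 2.1194.
Step 5: Two-sided p-value via normal approximation = 2*(1 - Phi(|z|)) = 0.034060.
Step 6: alpha = 0.1. reject H0.

R = 11, z = 2.1194, p = 0.034060, reject H0.


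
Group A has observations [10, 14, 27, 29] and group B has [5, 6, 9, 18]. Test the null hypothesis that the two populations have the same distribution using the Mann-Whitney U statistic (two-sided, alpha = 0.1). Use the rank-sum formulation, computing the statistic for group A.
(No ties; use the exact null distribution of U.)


Step 1: Combine and sort all 8 observations; assign midranks.
sorted (value, group): (5,Y), (6,Y), (9,Y), (10,X), (14,X), (18,Y), (27,X), (29,X)
ranks: 5->1, 6->2, 9->3, 10->4, 14->5, 18->6, 27->7, 29->8
Step 2: Rank sum for X: R1 = 4 + 5 + 7 + 8 = 24.
Step 3: U_X = R1 - n1(n1+1)/2 = 24 - 4*5/2 = 24 - 10 = 14.
       U_Y = n1*n2 - U_X = 16 - 14 = 2.
Step 4: No ties, so the exact null distribution of U (based on enumerating the C(8,4) = 70 equally likely rank assignments) gives the two-sided p-value.
Step 5: p-value = 0.114286; compare to alpha = 0.1. fail to reject H0.

U_X = 14, p = 0.114286, fail to reject H0 at alpha = 0.1.


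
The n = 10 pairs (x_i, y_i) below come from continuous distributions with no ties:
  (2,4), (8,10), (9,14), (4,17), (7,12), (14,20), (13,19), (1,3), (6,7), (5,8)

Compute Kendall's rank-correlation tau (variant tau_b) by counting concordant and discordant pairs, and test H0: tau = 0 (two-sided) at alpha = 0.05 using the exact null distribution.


Step 1: Enumerate the 45 unordered pairs (i,j) with i<j and classify each by sign(x_j-x_i) * sign(y_j-y_i).
  (1,2):dx=+6,dy=+6->C; (1,3):dx=+7,dy=+10->C; (1,4):dx=+2,dy=+13->C; (1,5):dx=+5,dy=+8->C
  (1,6):dx=+12,dy=+16->C; (1,7):dx=+11,dy=+15->C; (1,8):dx=-1,dy=-1->C; (1,9):dx=+4,dy=+3->C
  (1,10):dx=+3,dy=+4->C; (2,3):dx=+1,dy=+4->C; (2,4):dx=-4,dy=+7->D; (2,5):dx=-1,dy=+2->D
  (2,6):dx=+6,dy=+10->C; (2,7):dx=+5,dy=+9->C; (2,8):dx=-7,dy=-7->C; (2,9):dx=-2,dy=-3->C
  (2,10):dx=-3,dy=-2->C; (3,4):dx=-5,dy=+3->D; (3,5):dx=-2,dy=-2->C; (3,6):dx=+5,dy=+6->C
  (3,7):dx=+4,dy=+5->C; (3,8):dx=-8,dy=-11->C; (3,9):dx=-3,dy=-7->C; (3,10):dx=-4,dy=-6->C
  (4,5):dx=+3,dy=-5->D; (4,6):dx=+10,dy=+3->C; (4,7):dx=+9,dy=+2->C; (4,8):dx=-3,dy=-14->C
  (4,9):dx=+2,dy=-10->D; (4,10):dx=+1,dy=-9->D; (5,6):dx=+7,dy=+8->C; (5,7):dx=+6,dy=+7->C
  (5,8):dx=-6,dy=-9->C; (5,9):dx=-1,dy=-5->C; (5,10):dx=-2,dy=-4->C; (6,7):dx=-1,dy=-1->C
  (6,8):dx=-13,dy=-17->C; (6,9):dx=-8,dy=-13->C; (6,10):dx=-9,dy=-12->C; (7,8):dx=-12,dy=-16->C
  (7,9):dx=-7,dy=-12->C; (7,10):dx=-8,dy=-11->C; (8,9):dx=+5,dy=+4->C; (8,10):dx=+4,dy=+5->C
  (9,10):dx=-1,dy=+1->D
Step 2: C = 38, D = 7, total pairs = 45.
Step 3: tau = (C - D)/(n(n-1)/2) = (38 - 7)/45 = 0.688889.
Step 4: Exact two-sided p-value (enumerate n! = 3628800 permutations of y under H0): p = 0.004687.
Step 5: alpha = 0.05. reject H0.

tau_b = 0.6889 (C=38, D=7), p = 0.004687, reject H0.


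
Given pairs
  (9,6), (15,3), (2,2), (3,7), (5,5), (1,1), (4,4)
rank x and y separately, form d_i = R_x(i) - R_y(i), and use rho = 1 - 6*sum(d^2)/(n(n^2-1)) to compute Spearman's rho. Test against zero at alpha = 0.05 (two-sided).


Step 1: Rank x and y separately (midranks; no ties here).
rank(x): 9->6, 15->7, 2->2, 3->3, 5->5, 1->1, 4->4
rank(y): 6->6, 3->3, 2->2, 7->7, 5->5, 1->1, 4->4
Step 2: d_i = R_x(i) - R_y(i); compute d_i^2.
  (6-6)^2=0, (7-3)^2=16, (2-2)^2=0, (3-7)^2=16, (5-5)^2=0, (1-1)^2=0, (4-4)^2=0
sum(d^2) = 32.
Step 3: rho = 1 - 6*32 / (7*(7^2 - 1)) = 1 - 192/336 = 0.428571.
Step 4: Under H0, t = rho * sqrt((n-2)/(1-rho^2)) = 1.0607 ~ t(5).
Step 5: Two-sided p-value from the t-distribution with 5 df = 0.337368.
Step 6: alpha = 0.05. fail to reject H0.

rho = 0.4286, p = 0.337368, fail to reject H0 at alpha = 0.05.


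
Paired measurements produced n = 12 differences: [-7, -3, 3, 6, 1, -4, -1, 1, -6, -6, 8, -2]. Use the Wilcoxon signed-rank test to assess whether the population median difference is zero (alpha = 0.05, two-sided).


Step 1: Drop any zero differences (none here) and take |d_i|.
|d| = [7, 3, 3, 6, 1, 4, 1, 1, 6, 6, 8, 2]
Step 2: Midrank |d_i| (ties get averaged ranks).
ranks: |7|->11, |3|->5.5, |3|->5.5, |6|->9, |1|->2, |4|->7, |1|->2, |1|->2, |6|->9, |6|->9, |8|->12, |2|->4
Step 3: Attach original signs; sum ranks with positive sign and with negative sign.
W+ = 5.5 + 9 + 2 + 2 + 12 = 30.5
W- = 11 + 5.5 + 7 + 2 + 9 + 9 + 4 = 47.5
(Check: W+ + W- = 78 should equal n(n+1)/2 = 78.)
Step 4: Test statistic W = min(W+, W-) = 30.5.
Step 5: Ties in |d|, so use the tie-corrected normal approximation.
        E[W] = n(n+1)/4 = 12*13/4 = 39.
        Tie groups: |d|=1 (t=3), |d|=3 (t=2), |d|=6 (t=3); sum(t^3 - t) = 54.
        Var[W] = n(n+1)(2n+1)/24 - sum(t^3-t)/48 = 3900/24 - 54/48 = 161.375.
        z = (W - E[W]) / sqrt(Var[W]) = (30.5 - 39) / 12.7033 = -0.6691.
        Two-sided p = 2*Phi(z) = 0.503422.
Step 6: alpha = 0.05. fail to reject H0.

W+ = 30.5, W- = 47.5, W = min = 30.5, p = 0.503422, fail to reject H0.


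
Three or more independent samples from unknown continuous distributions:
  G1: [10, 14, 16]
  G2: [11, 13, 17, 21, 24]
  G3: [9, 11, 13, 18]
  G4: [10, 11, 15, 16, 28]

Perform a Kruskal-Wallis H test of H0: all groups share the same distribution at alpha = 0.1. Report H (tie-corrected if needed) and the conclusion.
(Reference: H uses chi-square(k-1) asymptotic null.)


Step 1: Combine all N = 17 observations and assign midranks.
sorted (value, group, rank): (9,G3,1), (10,G1,2.5), (10,G4,2.5), (11,G2,5), (11,G3,5), (11,G4,5), (13,G2,7.5), (13,G3,7.5), (14,G1,9), (15,G4,10), (16,G1,11.5), (16,G4,11.5), (17,G2,13), (18,G3,14), (21,G2,15), (24,G2,16), (28,G4,17)
Step 2: Sum ranks within each group.
R_1 = 23 (n_1 = 3)
R_2 = 56.5 (n_2 = 5)
R_3 = 27.5 (n_3 = 4)
R_4 = 46 (n_4 = 5)
Step 3: H = 12/(N(N+1)) * sum(R_i^2/n_i) - 3(N+1)
     = 12/(17*18) * (23^2/3 + 56.5^2/5 + 27.5^2/4 + 46^2/5) - 3*18
     = 0.039216 * 1427.05 - 54
     = 1.962582.
Step 4: Ties present; correction factor C = 1 - 42/(17^3 - 17) = 0.991422. Corrected H = 1.962582 / 0.991422 = 1.979563.
Step 5: Under H0, H ~ chi^2(3); p-value = 0.576659.
Step 6: alpha = 0.1. fail to reject H0.

H = 1.9796, df = 3, p = 0.576659, fail to reject H0.


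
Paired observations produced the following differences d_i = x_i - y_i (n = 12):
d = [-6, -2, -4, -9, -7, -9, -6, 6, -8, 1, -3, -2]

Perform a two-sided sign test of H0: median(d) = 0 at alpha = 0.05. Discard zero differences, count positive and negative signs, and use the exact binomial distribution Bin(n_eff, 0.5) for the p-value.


Step 1: Discard zero differences. Original n = 12; n_eff = number of nonzero differences = 12.
Nonzero differences (with sign): -6, -2, -4, -9, -7, -9, -6, +6, -8, +1, -3, -2
Step 2: Count signs: positive = 2, negative = 10.
Step 3: Under H0: P(positive) = 0.5, so the number of positives S ~ Bin(12, 0.5).
Step 4: Two-sided exact p-value = sum of Bin(12,0.5) probabilities at or below the observed probability = 0.038574.
Step 5: alpha = 0.05. reject H0.

n_eff = 12, pos = 2, neg = 10, p = 0.038574, reject H0.


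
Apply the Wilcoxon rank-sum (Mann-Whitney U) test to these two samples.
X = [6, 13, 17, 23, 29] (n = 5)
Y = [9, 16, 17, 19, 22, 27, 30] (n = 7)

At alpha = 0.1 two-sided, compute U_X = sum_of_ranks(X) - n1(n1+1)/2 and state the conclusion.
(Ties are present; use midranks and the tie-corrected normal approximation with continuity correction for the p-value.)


Step 1: Combine and sort all 12 observations; assign midranks.
sorted (value, group): (6,X), (9,Y), (13,X), (16,Y), (17,X), (17,Y), (19,Y), (22,Y), (23,X), (27,Y), (29,X), (30,Y)
ranks: 6->1, 9->2, 13->3, 16->4, 17->5.5, 17->5.5, 19->7, 22->8, 23->9, 27->10, 29->11, 30->12
Step 2: Rank sum for X: R1 = 1 + 3 + 5.5 + 9 + 11 = 29.5.
Step 3: U_X = R1 - n1(n1+1)/2 = 29.5 - 5*6/2 = 29.5 - 15 = 14.5.
       U_Y = n1*n2 - U_X = 35 - 14.5 = 20.5.
Step 4: Ties are present, so use the tie-corrected normal approximation (with continuity correction) for the p-value.
Step 5: p-value = 0.684221; compare to alpha = 0.1. fail to reject H0.

U_X = 14.5, p = 0.684221, fail to reject H0 at alpha = 0.1.


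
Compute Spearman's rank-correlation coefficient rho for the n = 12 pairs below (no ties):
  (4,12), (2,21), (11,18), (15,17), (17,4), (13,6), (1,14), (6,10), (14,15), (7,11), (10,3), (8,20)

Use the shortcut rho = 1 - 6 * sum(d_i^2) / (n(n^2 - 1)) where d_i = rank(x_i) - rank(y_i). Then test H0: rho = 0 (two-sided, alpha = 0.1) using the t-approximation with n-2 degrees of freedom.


Step 1: Rank x and y separately (midranks; no ties here).
rank(x): 4->3, 2->2, 11->8, 15->11, 17->12, 13->9, 1->1, 6->4, 14->10, 7->5, 10->7, 8->6
rank(y): 12->6, 21->12, 18->10, 17->9, 4->2, 6->3, 14->7, 10->4, 15->8, 11->5, 3->1, 20->11
Step 2: d_i = R_x(i) - R_y(i); compute d_i^2.
  (3-6)^2=9, (2-12)^2=100, (8-10)^2=4, (11-9)^2=4, (12-2)^2=100, (9-3)^2=36, (1-7)^2=36, (4-4)^2=0, (10-8)^2=4, (5-5)^2=0, (7-1)^2=36, (6-11)^2=25
sum(d^2) = 354.
Step 3: rho = 1 - 6*354 / (12*(12^2 - 1)) = 1 - 2124/1716 = -0.237762.
Step 4: Under H0, t = rho * sqrt((n-2)/(1-rho^2)) = -0.7741 ~ t(10).
Step 5: Two-sided p-value from the t-distribution with 10 df = 0.456801.
Step 6: alpha = 0.1. fail to reject H0.

rho = -0.2378, p = 0.456801, fail to reject H0 at alpha = 0.1.


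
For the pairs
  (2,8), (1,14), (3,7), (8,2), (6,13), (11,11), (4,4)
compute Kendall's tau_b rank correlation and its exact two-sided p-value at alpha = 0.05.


Step 1: Enumerate the 21 unordered pairs (i,j) with i<j and classify each by sign(x_j-x_i) * sign(y_j-y_i).
  (1,2):dx=-1,dy=+6->D; (1,3):dx=+1,dy=-1->D; (1,4):dx=+6,dy=-6->D; (1,5):dx=+4,dy=+5->C
  (1,6):dx=+9,dy=+3->C; (1,7):dx=+2,dy=-4->D; (2,3):dx=+2,dy=-7->D; (2,4):dx=+7,dy=-12->D
  (2,5):dx=+5,dy=-1->D; (2,6):dx=+10,dy=-3->D; (2,7):dx=+3,dy=-10->D; (3,4):dx=+5,dy=-5->D
  (3,5):dx=+3,dy=+6->C; (3,6):dx=+8,dy=+4->C; (3,7):dx=+1,dy=-3->D; (4,5):dx=-2,dy=+11->D
  (4,6):dx=+3,dy=+9->C; (4,7):dx=-4,dy=+2->D; (5,6):dx=+5,dy=-2->D; (5,7):dx=-2,dy=-9->C
  (6,7):dx=-7,dy=-7->C
Step 2: C = 7, D = 14, total pairs = 21.
Step 3: tau = (C - D)/(n(n-1)/2) = (7 - 14)/21 = -0.333333.
Step 4: Exact two-sided p-value (enumerate n! = 5040 permutations of y under H0): p = 0.381349.
Step 5: alpha = 0.05. fail to reject H0.

tau_b = -0.3333 (C=7, D=14), p = 0.381349, fail to reject H0.


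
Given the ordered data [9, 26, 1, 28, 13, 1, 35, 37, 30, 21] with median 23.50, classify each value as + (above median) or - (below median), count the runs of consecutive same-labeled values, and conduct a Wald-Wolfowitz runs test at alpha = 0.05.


Step 1: Compute median = 23.50; label A = above, B = below.
Labels in order: BABABBAAAB  (n_A = 5, n_B = 5)
Step 2: Count runs R = 7.
Step 3: Under H0 (random ordering), E[R] = 2*n_A*n_B/(n_A+n_B) + 1 = 2*5*5/10 + 1 = 6.0000.
        Var[R] = 2*n_A*n_B*(2*n_A*n_B - n_A - n_B) / ((n_A+n_B)^2 * (n_A+n_B-1)) = 2000/900 = 2.2222.
        SD[R] = 1.4907.
Step 4: Continuity-corrected z = (R - 0.5 - E[R]) / SD[R] = (7 - 0.5 - 6.0000) / 1.4907 = 0.3354.
Step 5: Two-sided p-value via normal approximation = 2*(1 - Phi(|z|)) = 0.737316.
Step 6: alpha = 0.05. fail to reject H0.

R = 7, z = 0.3354, p = 0.737316, fail to reject H0.


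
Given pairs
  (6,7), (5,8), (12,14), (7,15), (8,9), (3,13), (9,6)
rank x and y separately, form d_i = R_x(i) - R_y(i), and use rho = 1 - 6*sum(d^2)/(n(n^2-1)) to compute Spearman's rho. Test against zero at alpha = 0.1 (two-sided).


Step 1: Rank x and y separately (midranks; no ties here).
rank(x): 6->3, 5->2, 12->7, 7->4, 8->5, 3->1, 9->6
rank(y): 7->2, 8->3, 14->6, 15->7, 9->4, 13->5, 6->1
Step 2: d_i = R_x(i) - R_y(i); compute d_i^2.
  (3-2)^2=1, (2-3)^2=1, (7-6)^2=1, (4-7)^2=9, (5-4)^2=1, (1-5)^2=16, (6-1)^2=25
sum(d^2) = 54.
Step 3: rho = 1 - 6*54 / (7*(7^2 - 1)) = 1 - 324/336 = 0.035714.
Step 4: Under H0, t = rho * sqrt((n-2)/(1-rho^2)) = 0.0799 ~ t(5).
Step 5: Two-sided p-value from the t-distribution with 5 df = 0.939408.
Step 6: alpha = 0.1. fail to reject H0.

rho = 0.0357, p = 0.939408, fail to reject H0 at alpha = 0.1.


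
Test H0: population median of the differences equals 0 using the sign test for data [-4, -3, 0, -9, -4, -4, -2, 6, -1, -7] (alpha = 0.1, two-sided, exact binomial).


Step 1: Discard zero differences. Original n = 10; n_eff = number of nonzero differences = 9.
Nonzero differences (with sign): -4, -3, -9, -4, -4, -2, +6, -1, -7
Step 2: Count signs: positive = 1, negative = 8.
Step 3: Under H0: P(positive) = 0.5, so the number of positives S ~ Bin(9, 0.5).
Step 4: Two-sided exact p-value = sum of Bin(9,0.5) probabilities at or below the observed probability = 0.039062.
Step 5: alpha = 0.1. reject H0.

n_eff = 9, pos = 1, neg = 8, p = 0.039062, reject H0.


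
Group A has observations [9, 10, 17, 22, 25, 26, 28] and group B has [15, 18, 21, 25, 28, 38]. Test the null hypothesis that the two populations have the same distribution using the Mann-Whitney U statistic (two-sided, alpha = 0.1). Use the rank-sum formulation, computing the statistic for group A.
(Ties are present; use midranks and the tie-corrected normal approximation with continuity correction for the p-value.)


Step 1: Combine and sort all 13 observations; assign midranks.
sorted (value, group): (9,X), (10,X), (15,Y), (17,X), (18,Y), (21,Y), (22,X), (25,X), (25,Y), (26,X), (28,X), (28,Y), (38,Y)
ranks: 9->1, 10->2, 15->3, 17->4, 18->5, 21->6, 22->7, 25->8.5, 25->8.5, 26->10, 28->11.5, 28->11.5, 38->13
Step 2: Rank sum for X: R1 = 1 + 2 + 4 + 7 + 8.5 + 10 + 11.5 = 44.
Step 3: U_X = R1 - n1(n1+1)/2 = 44 - 7*8/2 = 44 - 28 = 16.
       U_Y = n1*n2 - U_X = 42 - 16 = 26.
Step 4: Ties are present, so use the tie-corrected normal approximation (with continuity correction) for the p-value.
Step 5: p-value = 0.519167; compare to alpha = 0.1. fail to reject H0.

U_X = 16, p = 0.519167, fail to reject H0 at alpha = 0.1.


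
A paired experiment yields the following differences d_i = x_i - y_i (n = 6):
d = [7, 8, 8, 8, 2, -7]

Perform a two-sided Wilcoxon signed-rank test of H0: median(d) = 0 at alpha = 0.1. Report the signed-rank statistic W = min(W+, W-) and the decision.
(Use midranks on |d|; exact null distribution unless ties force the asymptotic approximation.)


Step 1: Drop any zero differences (none here) and take |d_i|.
|d| = [7, 8, 8, 8, 2, 7]
Step 2: Midrank |d_i| (ties get averaged ranks).
ranks: |7|->2.5, |8|->5, |8|->5, |8|->5, |2|->1, |7|->2.5
Step 3: Attach original signs; sum ranks with positive sign and with negative sign.
W+ = 2.5 + 5 + 5 + 5 + 1 = 18.5
W- = 2.5 = 2.5
(Check: W+ + W- = 21 should equal n(n+1)/2 = 21.)
Step 4: Test statistic W = min(W+, W-) = 2.5.
Step 5: Ties in |d|, so use the tie-corrected normal approximation.
        E[W] = n(n+1)/4 = 6*7/4 = 10.5.
        Tie groups: |d|=7 (t=2), |d|=8 (t=3); sum(t^3 - t) = 30.
        Var[W] = n(n+1)(2n+1)/24 - sum(t^3-t)/48 = 546/24 - 30/48 = 22.125.
        z = (W - E[W]) / sqrt(Var[W]) = (2.5 - 10.5) / 4.7037 = -1.7008.
        Two-sided p = 2*Phi(z) = 0.088984.
Step 6: alpha = 0.1. reject H0.

W+ = 18.5, W- = 2.5, W = min = 2.5, p = 0.088984, reject H0.


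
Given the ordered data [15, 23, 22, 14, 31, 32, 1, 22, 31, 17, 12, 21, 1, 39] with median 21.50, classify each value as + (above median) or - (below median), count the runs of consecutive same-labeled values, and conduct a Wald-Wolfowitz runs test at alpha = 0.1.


Step 1: Compute median = 21.50; label A = above, B = below.
Labels in order: BAABAABAABBBBA  (n_A = 7, n_B = 7)
Step 2: Count runs R = 8.
Step 3: Under H0 (random ordering), E[R] = 2*n_A*n_B/(n_A+n_B) + 1 = 2*7*7/14 + 1 = 8.0000.
        Var[R] = 2*n_A*n_B*(2*n_A*n_B - n_A - n_B) / ((n_A+n_B)^2 * (n_A+n_B-1)) = 8232/2548 = 3.2308.
        SD[R] = 1.7974.
Step 4: R = E[R], so z = 0 with no continuity correction.
Step 5: Two-sided p-value via normal approximation = 2*(1 - Phi(|z|)) = 1.000000.
Step 6: alpha = 0.1. fail to reject H0.

R = 8, z = 0.0000, p = 1.000000, fail to reject H0.


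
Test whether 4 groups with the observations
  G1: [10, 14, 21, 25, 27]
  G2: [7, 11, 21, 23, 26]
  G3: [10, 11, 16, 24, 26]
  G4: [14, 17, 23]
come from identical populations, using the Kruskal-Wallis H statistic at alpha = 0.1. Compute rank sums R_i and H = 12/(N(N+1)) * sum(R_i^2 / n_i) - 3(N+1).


Step 1: Combine all N = 18 observations and assign midranks.
sorted (value, group, rank): (7,G2,1), (10,G1,2.5), (10,G3,2.5), (11,G2,4.5), (11,G3,4.5), (14,G1,6.5), (14,G4,6.5), (16,G3,8), (17,G4,9), (21,G1,10.5), (21,G2,10.5), (23,G2,12.5), (23,G4,12.5), (24,G3,14), (25,G1,15), (26,G2,16.5), (26,G3,16.5), (27,G1,18)
Step 2: Sum ranks within each group.
R_1 = 52.5 (n_1 = 5)
R_2 = 45 (n_2 = 5)
R_3 = 45.5 (n_3 = 5)
R_4 = 28 (n_4 = 3)
Step 3: H = 12/(N(N+1)) * sum(R_i^2/n_i) - 3(N+1)
     = 12/(18*19) * (52.5^2/5 + 45^2/5 + 45.5^2/5 + 28^2/3) - 3*19
     = 0.035088 * 1631.63 - 57
     = 0.250292.
Step 4: Ties present; correction factor C = 1 - 36/(18^3 - 18) = 0.993808. Corrected H = 0.250292 / 0.993808 = 0.251852.
Step 5: Under H0, H ~ chi^2(3); p-value = 0.968814.
Step 6: alpha = 0.1. fail to reject H0.

H = 0.2519, df = 3, p = 0.968814, fail to reject H0.


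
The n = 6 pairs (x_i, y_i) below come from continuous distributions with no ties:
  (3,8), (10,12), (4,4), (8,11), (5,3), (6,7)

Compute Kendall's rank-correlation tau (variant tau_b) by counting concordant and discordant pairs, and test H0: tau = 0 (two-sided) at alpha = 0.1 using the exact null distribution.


Step 1: Enumerate the 15 unordered pairs (i,j) with i<j and classify each by sign(x_j-x_i) * sign(y_j-y_i).
  (1,2):dx=+7,dy=+4->C; (1,3):dx=+1,dy=-4->D; (1,4):dx=+5,dy=+3->C; (1,5):dx=+2,dy=-5->D
  (1,6):dx=+3,dy=-1->D; (2,3):dx=-6,dy=-8->C; (2,4):dx=-2,dy=-1->C; (2,5):dx=-5,dy=-9->C
  (2,6):dx=-4,dy=-5->C; (3,4):dx=+4,dy=+7->C; (3,5):dx=+1,dy=-1->D; (3,6):dx=+2,dy=+3->C
  (4,5):dx=-3,dy=-8->C; (4,6):dx=-2,dy=-4->C; (5,6):dx=+1,dy=+4->C
Step 2: C = 11, D = 4, total pairs = 15.
Step 3: tau = (C - D)/(n(n-1)/2) = (11 - 4)/15 = 0.466667.
Step 4: Exact two-sided p-value (enumerate n! = 720 permutations of y under H0): p = 0.272222.
Step 5: alpha = 0.1. fail to reject H0.

tau_b = 0.4667 (C=11, D=4), p = 0.272222, fail to reject H0.


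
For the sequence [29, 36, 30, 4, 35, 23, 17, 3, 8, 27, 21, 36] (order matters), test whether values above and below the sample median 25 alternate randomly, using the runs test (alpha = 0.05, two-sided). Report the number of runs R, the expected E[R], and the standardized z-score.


Step 1: Compute median = 25; label A = above, B = below.
Labels in order: AAABABBBBABA  (n_A = 6, n_B = 6)
Step 2: Count runs R = 7.
Step 3: Under H0 (random ordering), E[R] = 2*n_A*n_B/(n_A+n_B) + 1 = 2*6*6/12 + 1 = 7.0000.
        Var[R] = 2*n_A*n_B*(2*n_A*n_B - n_A - n_B) / ((n_A+n_B)^2 * (n_A+n_B-1)) = 4320/1584 = 2.7273.
        SD[R] = 1.6514.
Step 4: R = E[R], so z = 0 with no continuity correction.
Step 5: Two-sided p-value via normal approximation = 2*(1 - Phi(|z|)) = 1.000000.
Step 6: alpha = 0.05. fail to reject H0.

R = 7, z = 0.0000, p = 1.000000, fail to reject H0.


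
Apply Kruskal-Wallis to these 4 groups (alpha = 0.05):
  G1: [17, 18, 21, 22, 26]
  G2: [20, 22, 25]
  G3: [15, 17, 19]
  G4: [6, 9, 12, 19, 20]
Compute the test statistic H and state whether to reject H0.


Step 1: Combine all N = 16 observations and assign midranks.
sorted (value, group, rank): (6,G4,1), (9,G4,2), (12,G4,3), (15,G3,4), (17,G1,5.5), (17,G3,5.5), (18,G1,7), (19,G3,8.5), (19,G4,8.5), (20,G2,10.5), (20,G4,10.5), (21,G1,12), (22,G1,13.5), (22,G2,13.5), (25,G2,15), (26,G1,16)
Step 2: Sum ranks within each group.
R_1 = 54 (n_1 = 5)
R_2 = 39 (n_2 = 3)
R_3 = 18 (n_3 = 3)
R_4 = 25 (n_4 = 5)
Step 3: H = 12/(N(N+1)) * sum(R_i^2/n_i) - 3(N+1)
     = 12/(16*17) * (54^2/5 + 39^2/3 + 18^2/3 + 25^2/5) - 3*17
     = 0.044118 * 1323.2 - 51
     = 7.376471.
Step 4: Ties present; correction factor C = 1 - 24/(16^3 - 16) = 0.994118. Corrected H = 7.376471 / 0.994118 = 7.420118.
Step 5: Under H0, H ~ chi^2(3); p-value = 0.059647.
Step 6: alpha = 0.05. fail to reject H0.

H = 7.4201, df = 3, p = 0.059647, fail to reject H0.


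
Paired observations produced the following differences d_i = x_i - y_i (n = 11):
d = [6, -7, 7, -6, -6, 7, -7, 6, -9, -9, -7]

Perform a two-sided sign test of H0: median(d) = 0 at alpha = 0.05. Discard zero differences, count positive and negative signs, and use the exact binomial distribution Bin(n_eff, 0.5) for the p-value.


Step 1: Discard zero differences. Original n = 11; n_eff = number of nonzero differences = 11.
Nonzero differences (with sign): +6, -7, +7, -6, -6, +7, -7, +6, -9, -9, -7
Step 2: Count signs: positive = 4, negative = 7.
Step 3: Under H0: P(positive) = 0.5, so the number of positives S ~ Bin(11, 0.5).
Step 4: Two-sided exact p-value = sum of Bin(11,0.5) probabilities at or below the observed probability = 0.548828.
Step 5: alpha = 0.05. fail to reject H0.

n_eff = 11, pos = 4, neg = 7, p = 0.548828, fail to reject H0.


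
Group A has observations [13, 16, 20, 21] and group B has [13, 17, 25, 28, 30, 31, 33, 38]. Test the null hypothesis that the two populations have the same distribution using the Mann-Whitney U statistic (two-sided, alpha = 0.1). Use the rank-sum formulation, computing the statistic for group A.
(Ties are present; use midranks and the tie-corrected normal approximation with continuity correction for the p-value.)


Step 1: Combine and sort all 12 observations; assign midranks.
sorted (value, group): (13,X), (13,Y), (16,X), (17,Y), (20,X), (21,X), (25,Y), (28,Y), (30,Y), (31,Y), (33,Y), (38,Y)
ranks: 13->1.5, 13->1.5, 16->3, 17->4, 20->5, 21->6, 25->7, 28->8, 30->9, 31->10, 33->11, 38->12
Step 2: Rank sum for X: R1 = 1.5 + 3 + 5 + 6 = 15.5.
Step 3: U_X = R1 - n1(n1+1)/2 = 15.5 - 4*5/2 = 15.5 - 10 = 5.5.
       U_Y = n1*n2 - U_X = 32 - 5.5 = 26.5.
Step 4: Ties are present, so use the tie-corrected normal approximation (with continuity correction) for the p-value.
Step 5: p-value = 0.088869; compare to alpha = 0.1. reject H0.

U_X = 5.5, p = 0.088869, reject H0 at alpha = 0.1.


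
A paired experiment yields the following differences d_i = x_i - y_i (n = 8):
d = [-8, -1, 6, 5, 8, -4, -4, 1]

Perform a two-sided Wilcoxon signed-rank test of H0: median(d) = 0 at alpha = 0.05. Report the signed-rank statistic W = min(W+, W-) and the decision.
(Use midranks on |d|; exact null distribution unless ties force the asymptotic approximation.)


Step 1: Drop any zero differences (none here) and take |d_i|.
|d| = [8, 1, 6, 5, 8, 4, 4, 1]
Step 2: Midrank |d_i| (ties get averaged ranks).
ranks: |8|->7.5, |1|->1.5, |6|->6, |5|->5, |8|->7.5, |4|->3.5, |4|->3.5, |1|->1.5
Step 3: Attach original signs; sum ranks with positive sign and with negative sign.
W+ = 6 + 5 + 7.5 + 1.5 = 20
W- = 7.5 + 1.5 + 3.5 + 3.5 = 16
(Check: W+ + W- = 36 should equal n(n+1)/2 = 36.)
Step 4: Test statistic W = min(W+, W-) = 16.
Step 5: Ties in |d|, so use the tie-corrected normal approximation.
        E[W] = n(n+1)/4 = 8*9/4 = 18.
        Tie groups: |d|=1 (t=2), |d|=4 (t=2), |d|=8 (t=2); sum(t^3 - t) = 18.
        Var[W] = n(n+1)(2n+1)/24 - sum(t^3-t)/48 = 1224/24 - 18/48 = 50.625.
        z = (W - E[W]) / sqrt(Var[W]) = (16 - 18) / 7.1151 = -0.2811.
        Two-sided p = 2*Phi(z) = 0.778640.
Step 6: alpha = 0.05. fail to reject H0.

W+ = 20, W- = 16, W = min = 16, p = 0.778640, fail to reject H0.


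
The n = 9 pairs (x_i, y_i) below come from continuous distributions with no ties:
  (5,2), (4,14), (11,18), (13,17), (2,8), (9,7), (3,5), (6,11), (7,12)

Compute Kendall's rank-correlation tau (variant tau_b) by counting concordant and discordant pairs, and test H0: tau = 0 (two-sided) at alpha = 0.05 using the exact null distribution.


Step 1: Enumerate the 36 unordered pairs (i,j) with i<j and classify each by sign(x_j-x_i) * sign(y_j-y_i).
  (1,2):dx=-1,dy=+12->D; (1,3):dx=+6,dy=+16->C; (1,4):dx=+8,dy=+15->C; (1,5):dx=-3,dy=+6->D
  (1,6):dx=+4,dy=+5->C; (1,7):dx=-2,dy=+3->D; (1,8):dx=+1,dy=+9->C; (1,9):dx=+2,dy=+10->C
  (2,3):dx=+7,dy=+4->C; (2,4):dx=+9,dy=+3->C; (2,5):dx=-2,dy=-6->C; (2,6):dx=+5,dy=-7->D
  (2,7):dx=-1,dy=-9->C; (2,8):dx=+2,dy=-3->D; (2,9):dx=+3,dy=-2->D; (3,4):dx=+2,dy=-1->D
  (3,5):dx=-9,dy=-10->C; (3,6):dx=-2,dy=-11->C; (3,7):dx=-8,dy=-13->C; (3,8):dx=-5,dy=-7->C
  (3,9):dx=-4,dy=-6->C; (4,5):dx=-11,dy=-9->C; (4,6):dx=-4,dy=-10->C; (4,7):dx=-10,dy=-12->C
  (4,8):dx=-7,dy=-6->C; (4,9):dx=-6,dy=-5->C; (5,6):dx=+7,dy=-1->D; (5,7):dx=+1,dy=-3->D
  (5,8):dx=+4,dy=+3->C; (5,9):dx=+5,dy=+4->C; (6,7):dx=-6,dy=-2->C; (6,8):dx=-3,dy=+4->D
  (6,9):dx=-2,dy=+5->D; (7,8):dx=+3,dy=+6->C; (7,9):dx=+4,dy=+7->C; (8,9):dx=+1,dy=+1->C
Step 2: C = 25, D = 11, total pairs = 36.
Step 3: tau = (C - D)/(n(n-1)/2) = (25 - 11)/36 = 0.388889.
Step 4: Exact two-sided p-value (enumerate n! = 362880 permutations of y under H0): p = 0.180181.
Step 5: alpha = 0.05. fail to reject H0.

tau_b = 0.3889 (C=25, D=11), p = 0.180181, fail to reject H0.


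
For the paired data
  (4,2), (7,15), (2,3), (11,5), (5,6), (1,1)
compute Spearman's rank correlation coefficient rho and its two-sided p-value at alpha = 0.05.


Step 1: Rank x and y separately (midranks; no ties here).
rank(x): 4->3, 7->5, 2->2, 11->6, 5->4, 1->1
rank(y): 2->2, 15->6, 3->3, 5->4, 6->5, 1->1
Step 2: d_i = R_x(i) - R_y(i); compute d_i^2.
  (3-2)^2=1, (5-6)^2=1, (2-3)^2=1, (6-4)^2=4, (4-5)^2=1, (1-1)^2=0
sum(d^2) = 8.
Step 3: rho = 1 - 6*8 / (6*(6^2 - 1)) = 1 - 48/210 = 0.771429.
Step 4: Under H0, t = rho * sqrt((n-2)/(1-rho^2)) = 2.4247 ~ t(4).
Step 5: Two-sided p-value from the t-distribution with 4 df = 0.072397.
Step 6: alpha = 0.05. fail to reject H0.

rho = 0.7714, p = 0.072397, fail to reject H0 at alpha = 0.05.
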